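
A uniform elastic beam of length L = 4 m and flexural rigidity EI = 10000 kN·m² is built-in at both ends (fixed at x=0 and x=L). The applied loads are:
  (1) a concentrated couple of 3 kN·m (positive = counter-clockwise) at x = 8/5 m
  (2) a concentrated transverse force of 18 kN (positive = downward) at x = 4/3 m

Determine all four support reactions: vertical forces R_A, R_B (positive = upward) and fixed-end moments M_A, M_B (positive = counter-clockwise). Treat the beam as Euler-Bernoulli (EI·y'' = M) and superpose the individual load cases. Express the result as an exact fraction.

R_A = 1081/75 kN, M_A = 827/75 kN·m, R_B = 269/75 kN, M_B = -328/75 kN·m

Load 1 — applied couple M₀=3 kN·m at a=8/5 m (b=L-a=12/5):
  R_A = 6M₀ab/L³ = 6·3·(8/5)·(12/5)/4³ = 27/25 kN
  M_A = M₀b(2a-b)/L² = 3·(12/5)·(2·(8/5)-(12/5))/4² = 9/25 kN·m
  R_B = -6M₀ab/L³ = -6·3·(8/5)·(12/5)/4³ = -27/25 kN
  M_B = M₀a(2b-a)/L² = 3·(8/5)·(2·(12/5)-(8/5))/4² = 24/25 kN·m
Load 2 — point force P=18 kN at a=4/3 m (b=L-a=8/3):
  R_A = Pb²(3a+b)/L³ = 18·(8/3)²·(3·(4/3)+(8/3))/4³ = 40/3 kN
  M_A = Pab²/L² = 18·(4/3)·(8/3)²/4² = 32/3 kN·m
  R_B = Pa²(a+3b)/L³ = 18·(4/3)²·((4/3)+3·(8/3))/4³ = 14/3 kN
  M_B = -Pa²b/L² = -18·(4/3)²·(8/3)/4² = -16/3 kN·m
Superposition: R_A = 1081/75 kN, M_A = 827/75 kN·m, R_B = 269/75 kN, M_B = -328/75 kN·m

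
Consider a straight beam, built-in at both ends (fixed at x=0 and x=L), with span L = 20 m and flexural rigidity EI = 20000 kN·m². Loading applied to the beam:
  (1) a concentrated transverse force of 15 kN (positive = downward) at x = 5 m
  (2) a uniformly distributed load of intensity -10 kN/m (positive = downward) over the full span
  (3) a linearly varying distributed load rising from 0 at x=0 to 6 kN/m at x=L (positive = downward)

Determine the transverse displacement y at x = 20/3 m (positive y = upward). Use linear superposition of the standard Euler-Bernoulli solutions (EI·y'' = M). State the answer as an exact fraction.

y(20/3) = 221/2160 m

Load 1 — point force P=15 kN at a=5 m (b=L-a=15):
  y_1 = -Pa²(L-x)²(3bL-(3b+a)(L-x))/(6L³EI)  [x>a] = -15·5²·(20-(20/3))²·(3·15·20-(3·15+5)·(20-(20/3)))/(6·20³·20000) = -7/432 m
Load 2 — uniform load w=-10 kN/m over full span:
  y_2 = -wx²(L-x)²/(24EI) = -(-10)·(20/3)²·(20-(20/3))²/(24·20000) = 40/243 m
Load 3 — triangular load w₀=6 kN/m (0→w₀ over full span):
  y_3 = -w₀x²(L-x)²(x+2L)/(120LEI) = -6·(20/3)²·(20-(20/3))²·((20/3)+2·20)/(120·20·20000) = -56/1215 m
Superposition: y = Σ y_i = 221/2160 m ≈ 0.102315 m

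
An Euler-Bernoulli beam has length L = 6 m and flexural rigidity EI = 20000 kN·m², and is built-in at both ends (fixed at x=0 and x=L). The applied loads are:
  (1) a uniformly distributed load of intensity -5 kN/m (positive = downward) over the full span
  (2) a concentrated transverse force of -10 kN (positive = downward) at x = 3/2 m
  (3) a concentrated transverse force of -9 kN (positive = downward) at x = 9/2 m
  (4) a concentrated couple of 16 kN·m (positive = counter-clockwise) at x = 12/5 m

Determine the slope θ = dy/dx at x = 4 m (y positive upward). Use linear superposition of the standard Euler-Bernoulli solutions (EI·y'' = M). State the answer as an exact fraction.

θ(4) = -7711/12000000 rad

Load 1 — uniform load w=-5 kN/m over full span:
  θ_1 = -wx(L-x)(L-2x)/(12EI) = -(-5)·4·(6-4)·(6-2·4)/(12·20000) = -1/3000 rad
Load 2 — point force P=-10 kN at a=3/2 m (b=L-a=9/2):
  θ_2 = Pa²(L-x)(2bL-(3b+a)(L-x))/(2L³EI)  [x>a] = (-10)·(3/2)²·(6-4)·(2·(9/2)·6-(3·(9/2)+(3/2))·(6-4))/(2·6³·20000) = -1/8000 rad
Load 3 — point force P=-9 kN at a=9/2 m (b=L-a=3/2):
  θ_3 = -Pb²x(2aL-(3a+b)x)/(2L³EI)  [x≤a] = -(-9)·(3/2)²·4·(2·(9/2)·6-(3·(9/2)+(3/2))·4)/(2·6³·20000) = -9/160000 rad
Load 4 — applied couple M₀=16 kN·m at a=12/5 m (b=L-a=18/5):
  θ_4 = (R_Ax²/2 - M_Ax - M₀(x-a))/EI  [x>a] with R_A=96/25, M_A=48/25 = ((96/25)·4²/2 - (48/25)·4 - 16·(4-(12/5)))/20000 = -2/15625 rad
Superposition: θ = Σ θ_i = -7711/12000000 rad ≈ -0.000643 rad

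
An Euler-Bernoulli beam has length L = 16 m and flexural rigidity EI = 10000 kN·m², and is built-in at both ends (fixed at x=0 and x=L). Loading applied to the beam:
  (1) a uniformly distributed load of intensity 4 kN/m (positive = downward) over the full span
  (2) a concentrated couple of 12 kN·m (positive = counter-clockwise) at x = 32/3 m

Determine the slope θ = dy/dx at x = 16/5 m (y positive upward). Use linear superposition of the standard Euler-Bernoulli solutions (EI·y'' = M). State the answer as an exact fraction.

Load 1 — uniform load w=4 kN/m over full span:
  θ_1 = -wx(L-x)(L-2x)/(12EI) = -4·(16/5)·(16-(16/5))·(16-2·(16/5))/(12·10000) = -1024/78125 rad
Load 2 — applied couple M₀=12 kN·m at a=32/3 m (b=L-a=16/3):
  θ_2 = (R_Ax²/2 - M_Ax)/EI  [x≤a] with R_A=1, M_A=4 = (1·(16/5)²/2 - 4·(16/5))/10000 = -12/15625 rad
Superposition: θ = Σ θ_i = -1084/78125 rad ≈ -0.013875 rad

θ(16/5) = -1084/78125 rad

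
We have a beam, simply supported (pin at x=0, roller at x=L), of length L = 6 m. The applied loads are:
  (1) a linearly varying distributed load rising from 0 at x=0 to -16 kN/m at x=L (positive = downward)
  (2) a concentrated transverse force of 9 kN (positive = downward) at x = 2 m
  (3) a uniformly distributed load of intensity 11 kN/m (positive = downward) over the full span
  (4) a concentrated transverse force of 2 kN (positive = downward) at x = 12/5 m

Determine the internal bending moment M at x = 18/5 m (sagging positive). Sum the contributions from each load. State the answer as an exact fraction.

M(18/5) = 2472/125 kN·m

Load 1 — triangular load w₀=-16 kN/m (0→w₀ over full span):
  M_1 = w₀Lx/6 - w₀x³/(6L) = (-16)·6·(18/5)/6 - (-16)·(18/5)³/(6·6) = -4608/125 kN·m
Load 2 — point force P=9 kN at a=2 m (b=L-a=4):
  M_2 = Pa(L-x)/L  [x>a] = 9·2·(6-(18/5))/6 = 36/5 kN·m
Load 3 — uniform load w=11 kN/m over full span:
  M_3 = wx(L-x)/2 = 11·(18/5)·(6-(18/5))/2 = 1188/25 kN·m
Load 4 — point force P=2 kN at a=12/5 m (b=L-a=18/5):
  M_4 = Pa(L-x)/L  [x>a] = 2·(12/5)·(6-(18/5))/6 = 48/25 kN·m
Superposition: M = Σ M_i = 2472/125 kN·m ≈ 19.776000 kN·m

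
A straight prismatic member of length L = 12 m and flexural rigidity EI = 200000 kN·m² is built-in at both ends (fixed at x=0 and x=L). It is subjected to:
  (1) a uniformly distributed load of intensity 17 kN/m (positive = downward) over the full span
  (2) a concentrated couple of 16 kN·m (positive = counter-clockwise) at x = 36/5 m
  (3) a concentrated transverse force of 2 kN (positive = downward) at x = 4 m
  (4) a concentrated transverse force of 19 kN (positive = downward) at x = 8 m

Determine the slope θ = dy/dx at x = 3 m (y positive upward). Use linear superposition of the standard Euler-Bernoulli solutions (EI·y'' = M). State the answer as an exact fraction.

θ(3) = -3359/2500000 rad

Load 1 — uniform load w=17 kN/m over full span:
  θ_1 = -wx(L-x)(L-2x)/(12EI) = -17·3·(12-3)·(12-2·3)/(12·200000) = -459/400000 rad
Load 2 — applied couple M₀=16 kN·m at a=36/5 m (b=L-a=24/5):
  θ_2 = (R_Ax²/2 - M_Ax)/EI  [x≤a] with R_A=48/25, M_A=128/25 = ((48/25)·3²/2 - (128/25)·3)/200000 = -21/625000 rad
Load 3 — point force P=2 kN at a=4 m (b=L-a=8):
  θ_3 = -Pb²x(2aL-(3a+b)x)/(2L³EI)  [x≤a] = -2·8²·3·(2·4·12-(3·4+8)·3)/(2·12³·200000) = -1/50000 rad
Load 4 — point force P=19 kN at a=8 m (b=L-a=4):
  θ_4 = -Pb²x(2aL-(3a+b)x)/(2L³EI)  [x≤a] = -19·4²·3·(2·8·12-(3·8+4)·3)/(2·12³·200000) = -57/400000 rad
Superposition: θ = Σ θ_i = -3359/2500000 rad ≈ -0.001344 rad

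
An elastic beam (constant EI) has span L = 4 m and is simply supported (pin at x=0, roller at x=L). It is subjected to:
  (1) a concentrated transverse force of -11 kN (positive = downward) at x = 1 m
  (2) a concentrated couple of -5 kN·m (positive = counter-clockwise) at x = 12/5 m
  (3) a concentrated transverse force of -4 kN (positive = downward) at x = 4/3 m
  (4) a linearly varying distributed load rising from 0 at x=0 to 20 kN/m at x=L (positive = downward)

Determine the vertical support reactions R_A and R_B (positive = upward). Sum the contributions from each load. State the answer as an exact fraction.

R_A = 7/6 kN, R_B = 143/6 kN

Load 1 — point force P=-11 kN at a=1 m (b=L-a=3):
  R_A = Pb/L = (-11)·3/4 = -33/4 kN
  R_B = Pa/L = (-11)·1/4 = -11/4 kN
Load 2 — applied couple M₀=-5 kN·m at a=12/5 m (b=L-a=8/5):
  R_A = M₀/L = (-5)/4 = -5/4 kN
  R_B = -M₀/L = -(-5)/4 = 5/4 kN
Load 3 — point force P=-4 kN at a=4/3 m (b=L-a=8/3):
  R_A = Pb/L = (-4)·(8/3)/4 = -8/3 kN
  R_B = Pa/L = (-4)·(4/3)/4 = -4/3 kN
Load 4 — triangular load w₀=20 kN/m (0→w₀ over full span):
  R_A = w₀L/6 = 20·4/6 = 40/3 kN
  R_B = w₀L/3 = 20·4/3 = 80/3 kN
Superposition: R_A = 7/6 kN, R_B = 143/6 kN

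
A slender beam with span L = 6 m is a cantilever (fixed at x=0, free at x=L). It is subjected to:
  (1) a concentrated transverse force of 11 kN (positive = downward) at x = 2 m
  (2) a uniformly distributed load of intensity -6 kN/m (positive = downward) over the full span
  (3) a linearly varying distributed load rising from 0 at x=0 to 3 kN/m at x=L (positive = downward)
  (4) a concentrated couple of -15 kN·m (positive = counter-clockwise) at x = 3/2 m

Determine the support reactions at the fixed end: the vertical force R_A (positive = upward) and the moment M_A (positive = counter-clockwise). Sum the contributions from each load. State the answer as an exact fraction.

R_A = -16 kN, M_A = -35 kN·m

Load 1 — point force P=11 kN at a=2 m (b=L-a=4):
  R_A = P = 11 kN
  M_A = Pa = 11·2 = 22 kN·m
Load 2 — uniform load w=-6 kN/m over full span:
  R_A = wL = (-6)·6 = -36 kN
  M_A = wL²/2 = (-6)·6²/2 = -108 kN·m
Load 3 — triangular load w₀=3 kN/m (0→w₀ over full span):
  R_A = w₀L/2 = 3·6/2 = 9 kN
  M_A = w₀L²/3 = 3·6²/3 = 36 kN·m
Load 4 — applied couple M₀=-15 kN·m at a=3/2 m (b=L-a=9/2):
  R_A = 0 kN
  M_A = -M₀ = -(-15) = 15 kN·m
Superposition: R_A = -16 kN, M_A = -35 kN·m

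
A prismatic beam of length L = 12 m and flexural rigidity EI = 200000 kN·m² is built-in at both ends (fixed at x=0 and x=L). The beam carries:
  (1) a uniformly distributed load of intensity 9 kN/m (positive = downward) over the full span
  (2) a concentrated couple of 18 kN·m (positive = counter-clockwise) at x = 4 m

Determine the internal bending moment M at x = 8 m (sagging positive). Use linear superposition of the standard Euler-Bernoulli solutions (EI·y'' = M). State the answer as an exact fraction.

M(8) = 34 kN·m

Load 1 — uniform load w=9 kN/m over full span:
  M_1 = wLx/2 - wL²/12 - wx²/2 = 9·12·8/2 - 9·12²/12 - 9·8²/2 = 36 kN·m
Load 2 — applied couple M₀=18 kN·m at a=4 m (b=L-a=8):
  M_2 = R_Ax - M_A - M₀  [x>a] with R_A=2, M_A=0 = 2·8 - 0 - 18 = -2 kN·m
Superposition: M = Σ M_i = 34 kN·m ≈ 34.000000 kN·m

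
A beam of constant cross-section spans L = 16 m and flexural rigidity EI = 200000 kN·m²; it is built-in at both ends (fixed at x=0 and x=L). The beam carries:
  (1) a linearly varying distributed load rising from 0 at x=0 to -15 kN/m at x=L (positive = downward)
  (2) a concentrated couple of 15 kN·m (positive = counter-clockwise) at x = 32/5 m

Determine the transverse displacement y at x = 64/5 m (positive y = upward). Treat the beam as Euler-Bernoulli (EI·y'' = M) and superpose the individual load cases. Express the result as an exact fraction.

Load 1 — triangular load w₀=-15 kN/m (0→w₀ over full span):
  y_1 = -w₀x²(L-x)²(x+2L)/(120LEI) = -(-15)·(64/5)²·(16-(64/5))²·((64/5)+2·16)/(120·16·200000) = 28672/9765625 m
Load 2 — applied couple M₀=15 kN·m at a=32/5 m (b=L-a=48/5):
  y_2 = (R_Ax³/6 - M_Ax²/2 - M₀(x-a)²/2)/EI  [x>a] with R_A=27/20, M_A=9/5 = ((27/20)·(64/5)³/6 - (9/5)·(64/5)²/2 - 15·((64/5)-(32/5))²/2)/200000 = 168/1953125 m
Superposition: y = Σ y_i = 29512/9765625 m ≈ 0.003022 m

y(64/5) = 29512/9765625 m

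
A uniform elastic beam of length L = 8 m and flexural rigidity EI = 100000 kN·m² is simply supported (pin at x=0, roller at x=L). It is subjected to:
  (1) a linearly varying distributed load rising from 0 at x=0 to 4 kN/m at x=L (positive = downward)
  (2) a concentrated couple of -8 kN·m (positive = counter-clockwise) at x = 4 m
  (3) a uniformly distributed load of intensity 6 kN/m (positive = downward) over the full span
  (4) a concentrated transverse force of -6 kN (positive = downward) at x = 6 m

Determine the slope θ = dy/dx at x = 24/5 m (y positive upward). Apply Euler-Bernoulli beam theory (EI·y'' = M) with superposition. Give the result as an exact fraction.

Load 1 — triangular load w₀=4 kN/m (0→w₀ over full span):
  θ_1 = -w₀(7L⁴-30L²x²+15x⁴)/(360LEI) = -4·(7·8⁴-30·8²·(24/5)²+15·(24/5)⁴)/(360·8·100000) = 1856/17578125 rad
Load 2 — applied couple M₀=-8 kN·m at a=4 m (b=L-a=4):
  θ_2 = (M₀x²/(2L)-M₀(x-a)+C₁)/EI  [x>a] with C₁=M₀(3b²-L²)/(6L)=8/3 = ((-8)·(24/5)²/(2·8)-(-8)·((24/5)-4)+(8/3))/100000 = -23/937500 rad
Load 3 — uniform load w=6 kN/m over full span:
  θ_3 = -w(L³-6Lx²+4x³)/(24EI) = -6·(8³-6·8·(24/5)²+4·(24/5)³)/(24·100000) = 148/390625 rad
Load 4 — point force P=-6 kN at a=6 m (b=L-a=2):
  θ_4 = -Pb(L²-b²-3x²)/(6LEI)  [x≤a] = -(-6)·2·(8²-2²-3·(24/5)²)/(6·8·100000) = -57/2500000 rad
Superposition: θ = Σ θ_i = 245887/562500000 rad ≈ 0.000437 rad

θ(24/5) = 245887/562500000 rad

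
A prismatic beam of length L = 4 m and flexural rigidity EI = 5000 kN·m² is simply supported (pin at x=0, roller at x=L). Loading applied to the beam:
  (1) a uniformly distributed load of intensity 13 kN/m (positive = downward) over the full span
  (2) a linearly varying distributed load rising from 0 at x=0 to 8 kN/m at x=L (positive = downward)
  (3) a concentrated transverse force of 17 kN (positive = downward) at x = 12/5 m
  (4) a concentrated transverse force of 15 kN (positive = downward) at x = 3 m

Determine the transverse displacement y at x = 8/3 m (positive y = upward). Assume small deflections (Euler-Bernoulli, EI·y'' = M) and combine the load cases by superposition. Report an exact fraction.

y(8/3) = -7465997/455625000 m

Load 1 — uniform load w=13 kN/m over full span:
  y_1 = -wx(L³-2Lx²+x³)/(24EI) = -13·(8/3)·(4³-2·4·(8/3)²+(8/3)³)/(24·5000) = -1144/151875 m
Load 2 — triangular load w₀=8 kN/m (0→w₀ over full span):
  y_2 = -w₀x(7L⁴-10L²x²+3x⁴)/(360LEI) = -8·(8/3)·(7·4⁴-10·4²·(8/3)²+3·(8/3)⁴)/(360·4·5000) = -1088/455625 m
Load 3 — point force P=17 kN at a=12/5 m (b=L-a=8/5):
  y_3 = -Pa(L-x)(2Lx-a²-x²)/(6LEI)  [x>a] = -17·(12/5)·(4-(8/3))·(2·4·(8/3)-(12/5)²-(8/3)²)/(6·4·5000) = -8092/2109375 m
Load 4 — point force P=15 kN at a=3 m (b=L-a=1):
  y_4 = -Pbx(L²-b²-x²)/(6LEI)  [x≤a] = -15·1·(8/3)·(4²-1²-(8/3)²)/(6·4·5000) = -71/27000 m
Superposition: y = Σ y_i = -7465997/455625000 m ≈ -0.016386 m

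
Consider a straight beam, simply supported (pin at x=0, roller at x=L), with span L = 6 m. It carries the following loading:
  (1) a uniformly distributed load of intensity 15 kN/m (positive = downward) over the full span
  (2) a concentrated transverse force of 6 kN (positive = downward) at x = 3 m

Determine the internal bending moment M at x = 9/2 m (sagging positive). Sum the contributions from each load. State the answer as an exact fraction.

Load 1 — uniform load w=15 kN/m over full span:
  M_1 = wx(L-x)/2 = 15·(9/2)·(6-(9/2))/2 = 405/8 kN·m
Load 2 — point force P=6 kN at a=3 m (b=L-a=3):
  M_2 = Pa(L-x)/L  [x>a] = 6·3·(6-(9/2))/6 = 9/2 kN·m
Superposition: M = Σ M_i = 441/8 kN·m ≈ 55.125000 kN·m

M(9/2) = 441/8 kN·m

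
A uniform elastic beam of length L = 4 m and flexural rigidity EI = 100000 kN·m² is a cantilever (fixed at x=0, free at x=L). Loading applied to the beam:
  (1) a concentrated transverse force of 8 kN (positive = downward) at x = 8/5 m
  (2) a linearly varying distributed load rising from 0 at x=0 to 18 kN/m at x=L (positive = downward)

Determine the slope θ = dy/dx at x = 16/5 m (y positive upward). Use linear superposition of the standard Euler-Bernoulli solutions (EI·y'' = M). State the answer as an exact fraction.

Load 1 — point force P=8 kN at a=8/5 m (b=L-a=12/5):
  θ_1 = -Pa²/(2EI)  [x>a] = -8·(8/5)²/(2·100000) = -8/78125 rad
Load 2 — triangular load w₀=18 kN/m (0→w₀ over full span):
  θ_2 = (w₀Lx²/4-w₀L²x/3-w₀x⁴/(24L))/EI = (18·4·(16/5)²/4-18·4²·(16/5)/3-18·(16/5)⁴/(24·4))/100000 = -2784/1953125 rad
Superposition: θ = Σ θ_i = -2984/1953125 rad ≈ -0.001528 rad

θ(16/5) = -2984/1953125 rad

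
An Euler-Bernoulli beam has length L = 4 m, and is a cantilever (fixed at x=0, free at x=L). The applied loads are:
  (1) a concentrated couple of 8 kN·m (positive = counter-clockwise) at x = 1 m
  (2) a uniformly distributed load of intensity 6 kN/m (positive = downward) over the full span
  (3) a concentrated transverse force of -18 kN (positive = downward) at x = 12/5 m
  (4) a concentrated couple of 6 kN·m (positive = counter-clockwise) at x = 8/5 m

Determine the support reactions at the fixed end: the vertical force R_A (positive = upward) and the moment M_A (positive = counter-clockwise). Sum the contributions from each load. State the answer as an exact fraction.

Load 1 — applied couple M₀=8 kN·m at a=1 m (b=L-a=3):
  R_A = 0 kN
  M_A = -M₀ = -8 kN·m
Load 2 — uniform load w=6 kN/m over full span:
  R_A = wL = 6·4 = 24 kN
  M_A = wL²/2 = 6·4²/2 = 48 kN·m
Load 3 — point force P=-18 kN at a=12/5 m (b=L-a=8/5):
  R_A = P = (-18) = -18 kN
  M_A = Pa = (-18)·(12/5) = -216/5 kN·m
Load 4 — applied couple M₀=6 kN·m at a=8/5 m (b=L-a=12/5):
  R_A = 0 kN
  M_A = -M₀ = -6 kN·m
Superposition: R_A = 6 kN, M_A = -46/5 kN·m

R_A = 6 kN, M_A = -46/5 kN·m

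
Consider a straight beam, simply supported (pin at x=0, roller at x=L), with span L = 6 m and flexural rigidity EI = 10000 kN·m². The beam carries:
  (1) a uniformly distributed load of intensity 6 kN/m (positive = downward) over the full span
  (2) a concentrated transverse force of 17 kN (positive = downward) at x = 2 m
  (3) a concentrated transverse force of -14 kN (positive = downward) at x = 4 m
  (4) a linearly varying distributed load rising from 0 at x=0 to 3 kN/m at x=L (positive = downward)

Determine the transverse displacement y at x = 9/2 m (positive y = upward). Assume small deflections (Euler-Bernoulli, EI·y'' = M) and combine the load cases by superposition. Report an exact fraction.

Load 1 — uniform load w=6 kN/m over full span:
  y_1 = -wx(L³-2Lx²+x³)/(24EI) = -6·(9/2)·(6³-2·6·(9/2)²+(9/2)³)/(24·10000) = -4617/640000 m
Load 2 — point force P=17 kN at a=2 m (b=L-a=4):
  y_2 = -Pa(L-x)(2Lx-a²-x²)/(6LEI)  [x>a] = -17·2·(6-(9/2))·(2·6·(9/2)-2²-(9/2)²)/(6·6·10000) = -2023/480000 m
Load 3 — point force P=-14 kN at a=4 m (b=L-a=2):
  y_3 = -Pa(L-x)(2Lx-a²-x²)/(6LEI)  [x>a] = -(-14)·4·(6-(9/2))·(2·6·(9/2)-4²-(9/2)²)/(6·6·10000) = 497/120000 m
Load 4 — triangular load w₀=3 kN/m (0→w₀ over full span):
  y_4 = -w₀x(7L⁴-10L²x²+3x⁴)/(360LEI) = -3·(9/2)·(7·6⁴-10·6²·(9/2)²+3·(9/2)⁴)/(360·6·10000) = -9639/5120000 m
Superposition: y = Σ y_i = -28169/3072000 m ≈ -0.009170 m

y(9/2) = -28169/3072000 m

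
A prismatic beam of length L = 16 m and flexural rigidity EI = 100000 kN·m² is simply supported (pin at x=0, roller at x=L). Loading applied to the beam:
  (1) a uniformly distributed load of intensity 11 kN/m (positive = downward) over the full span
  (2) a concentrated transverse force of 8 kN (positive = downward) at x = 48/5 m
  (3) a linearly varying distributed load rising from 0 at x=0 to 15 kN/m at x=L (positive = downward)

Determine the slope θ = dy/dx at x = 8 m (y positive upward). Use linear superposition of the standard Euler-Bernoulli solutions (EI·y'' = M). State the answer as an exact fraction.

Load 1 — uniform load w=11 kN/m over full span:
  θ_1 = -w(L³-6Lx²+4x³)/(24EI) = -11·(16³-6·16·8²+4·8³)/(24·100000) = 0 rad
Load 2 — point force P=8 kN at a=48/5 m (b=L-a=32/5):
  θ_2 = -Pb(L²-b²-3x²)/(6LEI)  [x≤a] = -8·(32/5)·(16²-(32/5)²-3·8²)/(6·16·100000) = -48/390625 rad
Load 3 — triangular load w₀=15 kN/m (0→w₀ over full span):
  θ_3 = -w₀(7L⁴-30L²x²+15x⁴)/(360LEI) = -15·(7·16⁴-30·16²·8²+15·8⁴)/(360·16·100000) = -7/9375 rad
Superposition: θ = Σ θ_i = -1019/1171875 rad ≈ -0.000870 rad

θ(8) = -1019/1171875 rad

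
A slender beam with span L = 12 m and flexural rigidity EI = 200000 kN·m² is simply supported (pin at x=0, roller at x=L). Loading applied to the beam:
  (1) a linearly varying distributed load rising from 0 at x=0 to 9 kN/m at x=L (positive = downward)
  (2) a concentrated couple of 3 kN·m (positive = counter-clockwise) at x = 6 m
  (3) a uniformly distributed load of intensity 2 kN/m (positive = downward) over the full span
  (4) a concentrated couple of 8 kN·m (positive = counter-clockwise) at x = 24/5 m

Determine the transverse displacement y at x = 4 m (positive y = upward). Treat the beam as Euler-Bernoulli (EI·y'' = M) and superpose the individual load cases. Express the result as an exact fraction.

Load 1 — triangular load w₀=9 kN/m (0→w₀ over full span):
  y_1 = -w₀x(7L⁴-10L²x²+3x⁴)/(360LEI) = -9·4·(7·12⁴-10·12²·4²+3·4⁴)/(360·12·200000) = -16/3125 m
Load 2 — applied couple M₀=3 kN·m at a=6 m (b=L-a=6):
  y_2 = (M₀x³/(6L)+C₁x)/EI  [x≤a] with C₁=M₀(3b²-L²)/(6L)=-3/2 = (3·4³/(6·12)+(-3/2)·4)/200000 = -1/60000 m
Load 3 — uniform load w=2 kN/m over full span:
  y_3 = -wx(L³-2Lx²+x³)/(24EI) = -2·4·(12³-2·12·4²+4³)/(24·200000) = -22/9375 m
Load 4 — applied couple M₀=8 kN·m at a=24/5 m (b=L-a=36/5):
  y_4 = (M₀x³/(6L)+C₁x)/EI  [x≤a] with C₁=M₀(3b²-L²)/(6L)=32/25 = (8·4³/(6·12)+(32/25)·4)/200000 = 43/703125 m
Superposition: y = Σ y_i = -166999/22500000 m ≈ -0.007422 m

y(4) = -166999/22500000 m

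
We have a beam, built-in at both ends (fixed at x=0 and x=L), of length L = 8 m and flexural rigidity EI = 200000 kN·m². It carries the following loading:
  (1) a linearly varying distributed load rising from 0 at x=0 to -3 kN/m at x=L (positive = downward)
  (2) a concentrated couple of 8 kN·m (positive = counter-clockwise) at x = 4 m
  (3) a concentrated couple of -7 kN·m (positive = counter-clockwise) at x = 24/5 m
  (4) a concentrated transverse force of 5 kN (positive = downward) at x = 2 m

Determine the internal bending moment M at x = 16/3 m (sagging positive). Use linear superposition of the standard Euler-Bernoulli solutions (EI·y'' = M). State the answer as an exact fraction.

Load 1 — triangular load w₀=-3 kN/m (0→w₀ over full span):
  M_1 = 3w₀Lx/20 - w₀L²/30 - w₀x³/(6L) = 3·(-3)·8·(16/3)/20 - (-3)·8²/30 - (-3)·(16/3)³/(6·8) = -448/135 kN·m
Load 2 — applied couple M₀=8 kN·m at a=4 m (b=L-a=4):
  M_2 = R_Ax - M_A - M₀  [x>a] with R_A=3/2, M_A=2 = (3/2)·(16/3) - 2 - 8 = -2 kN·m
Load 3 — applied couple M₀=-7 kN·m at a=24/5 m (b=L-a=16/5):
  M_3 = R_Ax - M_A - M₀  [x>a] with R_A=-63/50, M_A=-56/25 = (-63/50)·(16/3) - (-56/25) - (-7) = 63/25 kN·m
Load 4 — point force P=5 kN at a=2 m (b=L-a=6):
  M_4 = Pa²(a+3b)(L-x)/L³ - Pa²b/L²  [x>a] = 5·2²·(2+3·6)·(8-(16/3))/8³ - 5·2²·6/8² = 5/24 kN·m
Superposition: M = Σ M_i = -13987/5400 kN·m ≈ -2.590185 kN·m

M(16/3) = -13987/5400 kN·m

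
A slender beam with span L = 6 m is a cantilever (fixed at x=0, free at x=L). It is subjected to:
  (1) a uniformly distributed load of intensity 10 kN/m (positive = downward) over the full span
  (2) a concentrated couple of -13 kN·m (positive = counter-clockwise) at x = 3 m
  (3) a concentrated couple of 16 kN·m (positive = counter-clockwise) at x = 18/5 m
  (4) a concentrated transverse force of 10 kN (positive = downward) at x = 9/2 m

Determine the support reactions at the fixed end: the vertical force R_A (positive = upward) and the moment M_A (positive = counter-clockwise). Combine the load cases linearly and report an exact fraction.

R_A = 70 kN, M_A = 222 kN·m

Load 1 — uniform load w=10 kN/m over full span:
  R_A = wL = 10·6 = 60 kN
  M_A = wL²/2 = 10·6²/2 = 180 kN·m
Load 2 — applied couple M₀=-13 kN·m at a=3 m (b=L-a=3):
  R_A = 0 kN
  M_A = -M₀ = -(-13) = 13 kN·m
Load 3 — applied couple M₀=16 kN·m at a=18/5 m (b=L-a=12/5):
  R_A = 0 kN
  M_A = -M₀ = -16 kN·m
Load 4 — point force P=10 kN at a=9/2 m (b=L-a=3/2):
  R_A = P = 10 kN
  M_A = Pa = 10·(9/2) = 45 kN·m
Superposition: R_A = 70 kN, M_A = 222 kN·m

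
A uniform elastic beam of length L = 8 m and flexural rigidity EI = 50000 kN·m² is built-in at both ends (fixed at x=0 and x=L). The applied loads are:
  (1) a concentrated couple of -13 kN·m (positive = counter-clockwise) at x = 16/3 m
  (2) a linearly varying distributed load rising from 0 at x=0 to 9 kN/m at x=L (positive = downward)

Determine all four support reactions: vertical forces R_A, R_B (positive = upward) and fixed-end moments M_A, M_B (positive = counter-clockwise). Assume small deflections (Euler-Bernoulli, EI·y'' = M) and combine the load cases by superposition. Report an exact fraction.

Load 1 — applied couple M₀=-13 kN·m at a=16/3 m (b=L-a=8/3):
  R_A = 6M₀ab/L³ = 6·(-13)·(16/3)·(8/3)/8³ = -13/6 kN
  M_A = M₀b(2a-b)/L² = (-13)·(8/3)·(2·(16/3)-(8/3))/8² = -13/3 kN·m
  R_B = -6M₀ab/L³ = -6·(-13)·(16/3)·(8/3)/8³ = 13/6 kN
  M_B = M₀a(2b-a)/L² = (-13)·(16/3)·(2·(8/3)-(16/3))/8² = 0 kN·m
Load 2 — triangular load w₀=9 kN/m (0→w₀ over full span):
  R_A = 3w₀L/20 = 3·9·8/20 = 54/5 kN
  M_A = w₀L²/30 = 9·8²/30 = 96/5 kN·m
  R_B = 7w₀L/20 = 7·9·8/20 = 126/5 kN
  M_B = -w₀L²/20 = -9·8²/20 = -144/5 kN·m
Superposition: R_A = 259/30 kN, M_A = 223/15 kN·m, R_B = 821/30 kN, M_B = -144/5 kN·m

R_A = 259/30 kN, M_A = 223/15 kN·m, R_B = 821/30 kN, M_B = -144/5 kN·m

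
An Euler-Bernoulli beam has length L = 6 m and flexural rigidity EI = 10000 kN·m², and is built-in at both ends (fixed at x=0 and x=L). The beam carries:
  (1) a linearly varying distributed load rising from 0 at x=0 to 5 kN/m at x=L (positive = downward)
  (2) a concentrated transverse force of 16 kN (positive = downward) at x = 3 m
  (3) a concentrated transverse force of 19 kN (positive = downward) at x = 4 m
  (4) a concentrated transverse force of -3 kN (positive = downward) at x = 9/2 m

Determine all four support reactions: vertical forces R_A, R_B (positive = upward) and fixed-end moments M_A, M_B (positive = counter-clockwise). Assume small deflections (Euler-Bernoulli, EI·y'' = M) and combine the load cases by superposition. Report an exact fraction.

R_A = 14651/864 kN, M_A = 7373/288 kN·m, R_B = 25957/864 kN, M_B = -10183/288 kN·m

Load 1 — triangular load w₀=5 kN/m (0→w₀ over full span):
  R_A = 3w₀L/20 = 3·5·6/20 = 9/2 kN
  M_A = w₀L²/30 = 5·6²/30 = 6 kN·m
  R_B = 7w₀L/20 = 7·5·6/20 = 21/2 kN
  M_B = -w₀L²/20 = -5·6²/20 = -9 kN·m
Load 2 — point force P=16 kN at a=3 m (b=L-a=3):
  R_A = Pb²(3a+b)/L³ = 16·3²·(3·3+3)/6³ = 8 kN
  M_A = Pab²/L² = 16·3·3²/6² = 12 kN·m
  R_B = Pa²(a+3b)/L³ = 16·3²·(3+3·3)/6³ = 8 kN
  M_B = -Pa²b/L² = -16·3²·3/6² = -12 kN·m
Load 3 — point force P=19 kN at a=4 m (b=L-a=2):
  R_A = Pb²(3a+b)/L³ = 19·2²·(3·4+2)/6³ = 133/27 kN
  M_A = Pab²/L² = 19·4·2²/6² = 76/9 kN·m
  R_B = Pa²(a+3b)/L³ = 19·4²·(4+3·2)/6³ = 380/27 kN
  M_B = -Pa²b/L² = -19·4²·2/6² = -152/9 kN·m
Load 4 — point force P=-3 kN at a=9/2 m (b=L-a=3/2):
  R_A = Pb²(3a+b)/L³ = (-3)·(3/2)²·(3·(9/2)+(3/2))/6³ = -15/32 kN
  M_A = Pab²/L² = (-3)·(9/2)·(3/2)²/6² = -27/32 kN·m
  R_B = Pa²(a+3b)/L³ = (-3)·(9/2)²·((9/2)+3·(3/2))/6³ = -81/32 kN
  M_B = -Pa²b/L² = -(-3)·(9/2)²·(3/2)/6² = 81/32 kN·m
Superposition: R_A = 14651/864 kN, M_A = 7373/288 kN·m, R_B = 25957/864 kN, M_B = -10183/288 kN·m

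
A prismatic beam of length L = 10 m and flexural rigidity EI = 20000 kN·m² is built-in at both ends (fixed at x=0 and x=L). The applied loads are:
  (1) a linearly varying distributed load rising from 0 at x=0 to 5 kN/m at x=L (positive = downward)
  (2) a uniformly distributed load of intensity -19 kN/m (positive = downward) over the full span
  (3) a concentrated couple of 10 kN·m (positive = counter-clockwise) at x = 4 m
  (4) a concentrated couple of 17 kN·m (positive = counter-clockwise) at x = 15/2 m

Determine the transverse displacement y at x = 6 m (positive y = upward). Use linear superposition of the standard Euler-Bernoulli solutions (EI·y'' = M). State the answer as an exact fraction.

Load 1 — triangular load w₀=5 kN/m (0→w₀ over full span):
  y_1 = -w₀x²(L-x)²(x+2L)/(120LEI) = -5·6²·(10-6)²·(6+2·10)/(120·10·20000) = -39/12500 m
Load 2 — uniform load w=-19 kN/m over full span:
  y_2 = -wx²(L-x)²/(24EI) = -(-19)·6²·(10-6)²/(24·20000) = 57/2500 m
Load 3 — applied couple M₀=10 kN·m at a=4 m (b=L-a=6):
  y_3 = (R_Ax³/6 - M_Ax²/2 - M₀(x-a)²/2)/EI  [x>a] with R_A=36/25, M_A=6/5 = ((36/25)·6³/6 - (6/5)·6²/2 - 10·(6-4)²/2)/20000 = 8/15625 m
Load 4 — applied couple M₀=17 kN·m at a=15/2 m (b=L-a=5/2):
  y_4 = (R_Ax³/6 - M_Ax²/2)/EI  [x≤a] with R_A=153/80, M_A=85/16 = ((153/80)·6³/6 - (85/16)·6²/2)/20000 = -1071/800000 m
Superposition: y = Σ y_i = 75413/4000000 m ≈ 0.018853 m

y(6) = 75413/4000000 m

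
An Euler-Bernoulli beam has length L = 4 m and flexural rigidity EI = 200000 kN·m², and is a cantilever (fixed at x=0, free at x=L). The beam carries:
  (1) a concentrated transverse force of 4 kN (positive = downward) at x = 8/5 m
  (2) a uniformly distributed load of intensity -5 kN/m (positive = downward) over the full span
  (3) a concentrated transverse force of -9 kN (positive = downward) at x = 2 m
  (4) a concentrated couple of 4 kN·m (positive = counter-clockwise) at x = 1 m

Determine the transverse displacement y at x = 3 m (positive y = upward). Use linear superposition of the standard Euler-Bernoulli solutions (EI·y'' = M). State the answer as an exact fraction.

Load 1 — point force P=4 kN at a=8/5 m (b=L-a=12/5):
  y_1 = -Pa²(3x-a)/(6EI)  [x>a] = -4·(8/5)²·(3·3-(8/5))/(6·200000) = -74/1171875 m
Load 2 — uniform load w=-5 kN/m over full span:
  y_2 = -wx²(x²-4Lx+6L²)/(24EI) = -(-5)·3²·(3²-4·4·3+6·4²)/(24·200000) = 171/320000 m
Load 3 — point force P=-9 kN at a=2 m (b=L-a=2):
  y_3 = -Pa²(3x-a)/(6EI)  [x>a] = -(-9)·2²·(3·3-2)/(6·200000) = 21/100000 m
Load 4 — applied couple M₀=4 kN·m at a=1 m (b=L-a=3):
  y_4 = M₀a(2x-a)/(2EI)  [x>a] = 4·1·(2·3-1)/(2·200000) = 1/20000 m
Superposition: y = Σ y_i = 438737/600000000 m ≈ 0.000731 m

y(3) = 438737/600000000 m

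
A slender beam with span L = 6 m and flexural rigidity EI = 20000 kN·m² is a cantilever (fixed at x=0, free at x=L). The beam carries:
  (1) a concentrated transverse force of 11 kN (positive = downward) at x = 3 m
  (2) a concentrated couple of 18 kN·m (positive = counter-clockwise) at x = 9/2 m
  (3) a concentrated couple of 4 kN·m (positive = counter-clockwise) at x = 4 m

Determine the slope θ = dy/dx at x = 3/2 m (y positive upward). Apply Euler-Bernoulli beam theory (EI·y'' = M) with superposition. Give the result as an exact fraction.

θ(3/2) = -33/160000 rad

Load 1 — point force P=11 kN at a=3 m (b=L-a=3):
  θ_1 = -Px(2a-x)/(2EI)  [x≤a] = -11·(3/2)·(2·3-(3/2))/(2·20000) = -297/160000 rad
Load 2 — applied couple M₀=18 kN·m at a=9/2 m (b=L-a=3/2):
  θ_2 = M₀x/EI  [x≤a] = 18·(3/2)/20000 = 27/20000 rad
Load 3 — applied couple M₀=4 kN·m at a=4 m (b=L-a=2):
  θ_3 = M₀x/EI  [x≤a] = 4·(3/2)/20000 = 3/10000 rad
Superposition: θ = Σ θ_i = -33/160000 rad ≈ -0.000206 rad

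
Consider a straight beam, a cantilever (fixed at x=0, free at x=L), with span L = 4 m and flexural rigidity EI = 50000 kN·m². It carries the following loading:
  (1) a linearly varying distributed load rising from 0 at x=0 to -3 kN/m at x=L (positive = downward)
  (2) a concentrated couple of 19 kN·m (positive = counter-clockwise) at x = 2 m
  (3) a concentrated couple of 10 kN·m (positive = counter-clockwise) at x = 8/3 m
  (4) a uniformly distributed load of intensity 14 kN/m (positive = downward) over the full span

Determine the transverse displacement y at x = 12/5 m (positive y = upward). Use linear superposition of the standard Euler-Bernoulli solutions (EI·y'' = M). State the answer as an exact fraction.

y(12/5) = -766687/390625000 m

Load 1 — triangular load w₀=-3 kN/m (0→w₀ over full span):
  y_1 = (w₀Lx³/12-w₀L²x²/6-w₀x⁵/(120L))/EI = ((-3)·4·(12/5)³/12-(-3)·4²·(12/5)²/6-(-3)·(12/5)⁵/(120·4))/50000 = 31986/48828125 m
Load 2 — applied couple M₀=19 kN·m at a=2 m (b=L-a=2):
  y_2 = M₀a(2x-a)/(2EI)  [x>a] = 19·2·(2·(12/5)-2)/(2·50000) = 133/125000 m
Load 3 — applied couple M₀=10 kN·m at a=8/3 m (b=L-a=4/3):
  y_3 = M₀x²/(2EI)  [x≤a] = 10·(12/5)²/(2·50000) = 9/15625 m
Load 4 — uniform load w=14 kN/m over full span:
  y_4 = -wx²(x²-4Lx+6L²)/(24EI) = -14·(12/5)²·((12/5)²-4·4·(12/5)+6·4²)/(24·50000) = -8316/1953125 m
Superposition: y = Σ y_i = -766687/390625000 m ≈ -0.001963 m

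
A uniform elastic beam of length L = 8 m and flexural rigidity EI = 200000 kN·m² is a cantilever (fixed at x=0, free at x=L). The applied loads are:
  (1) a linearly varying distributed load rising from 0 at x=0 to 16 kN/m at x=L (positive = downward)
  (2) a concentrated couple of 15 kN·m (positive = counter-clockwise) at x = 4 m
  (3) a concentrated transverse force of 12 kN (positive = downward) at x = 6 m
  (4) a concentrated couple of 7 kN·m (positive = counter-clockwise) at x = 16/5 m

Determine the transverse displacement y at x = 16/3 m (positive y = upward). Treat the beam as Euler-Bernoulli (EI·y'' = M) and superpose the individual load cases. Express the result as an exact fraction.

Load 1 — triangular load w₀=16 kN/m (0→w₀ over full span):
  y_1 = (w₀Lx³/12-w₀L²x²/6-w₀x⁵/(120L))/EI = (16·8·(16/3)³/12-16·8²·(16/3)²/6-16·(16/3)⁵/(120·8))/200000 = -188416/11390625 m
Load 2 — applied couple M₀=15 kN·m at a=4 m (b=L-a=4):
  y_2 = M₀a(2x-a)/(2EI)  [x>a] = 15·4·(2·(16/3)-4)/(2·200000) = 1/1000 m
Load 3 — point force P=12 kN at a=6 m (b=L-a=2):
  y_3 = -Px²(3a-x)/(6EI)  [x≤a] = -12·(16/3)²·(3·6-(16/3))/(6·200000) = -304/84375 m
Load 4 — applied couple M₀=7 kN·m at a=16/5 m (b=L-a=24/5):
  y_4 = M₀a(2x-a)/(2EI)  [x>a] = 7·(16/5)·(2·(16/3)-(16/5))/(2·200000) = 98/234375 m
Superposition: y = Σ y_i = -8532103/455625000 m ≈ -0.018726 m

y(16/3) = -8532103/455625000 m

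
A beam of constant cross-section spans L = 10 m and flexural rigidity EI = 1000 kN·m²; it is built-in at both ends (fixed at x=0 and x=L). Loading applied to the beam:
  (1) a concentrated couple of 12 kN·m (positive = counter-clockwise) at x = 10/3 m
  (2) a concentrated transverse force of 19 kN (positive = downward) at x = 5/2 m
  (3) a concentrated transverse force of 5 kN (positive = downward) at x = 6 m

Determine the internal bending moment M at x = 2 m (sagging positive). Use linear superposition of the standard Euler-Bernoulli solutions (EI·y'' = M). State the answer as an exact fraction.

Load 1 — applied couple M₀=12 kN·m at a=10/3 m (b=L-a=20/3):
  M_1 = R_Ax - M_A  [x≤a] with R_A=8/5, M_A=0 = (8/5)·2 - 0 = 16/5 kN·m
Load 2 — point force P=19 kN at a=5/2 m (b=L-a=15/2):
  M_2 = Pb²(3a+b)x/L³ - Pab²/L²  [x≤a] = 19·(15/2)²·(3·(5/2)+(15/2))·2/10³ - 19·(5/2)·(15/2)²/10² = 171/32 kN·m
Load 3 — point force P=5 kN at a=6 m (b=L-a=4):
  M_3 = Pb²(3a+b)x/L³ - Pab²/L²  [x≤a] = 5·4²·(3·6+4)·2/10³ - 5·6·4²/10² = -32/25 kN·m
Superposition: M = Σ M_i = 5811/800 kN·m ≈ 7.263750 kN·m

M(2) = 5811/800 kN·m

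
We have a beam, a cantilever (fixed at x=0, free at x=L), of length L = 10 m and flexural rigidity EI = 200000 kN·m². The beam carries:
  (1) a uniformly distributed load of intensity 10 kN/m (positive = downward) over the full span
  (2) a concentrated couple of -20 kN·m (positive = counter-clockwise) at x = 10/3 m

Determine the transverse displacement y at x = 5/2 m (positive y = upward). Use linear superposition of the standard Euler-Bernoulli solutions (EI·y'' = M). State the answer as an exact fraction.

Load 1 — uniform load w=10 kN/m over full span:
  y_1 = -wx²(x²-4Lx+6L²)/(24EI) = -10·(5/2)²·((5/2)²-4·10·(5/2)+6·10²)/(24·200000) = -27/4096 m
Load 2 — applied couple M₀=-20 kN·m at a=10/3 m (b=L-a=20/3):
  y_2 = M₀x²/(2EI)  [x≤a] = (-20)·(5/2)²/(2·200000) = -1/3200 m
Superposition: y = Σ y_i = -707/102400 m ≈ -0.006904 m

y(5/2) = -707/102400 m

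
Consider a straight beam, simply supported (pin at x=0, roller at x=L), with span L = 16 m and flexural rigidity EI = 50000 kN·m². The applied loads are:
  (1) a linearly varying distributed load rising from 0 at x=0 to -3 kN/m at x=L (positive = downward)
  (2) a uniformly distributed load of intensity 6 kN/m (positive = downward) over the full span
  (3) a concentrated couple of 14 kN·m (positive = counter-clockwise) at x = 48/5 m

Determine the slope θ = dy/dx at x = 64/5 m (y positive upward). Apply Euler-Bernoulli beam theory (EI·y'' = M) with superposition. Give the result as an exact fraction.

θ(64/5) = 23897/1953125 rad

Load 1 — triangular load w₀=-3 kN/m (0→w₀ over full span):
  θ_1 = -w₀(7L⁴-30L²x²+15x⁴)/(360LEI) = -(-3)·(7·16⁴-30·16²·(64/5)²+15·(64/5)⁴)/(360·16·50000) = -24224/5859375 rad
Load 2 — uniform load w=6 kN/m over full span:
  θ_2 = -w(L³-6Lx²+4x³)/(24EI) = -6·(16³-6·16·(64/5)²+4·(64/5)³)/(24·50000) = 6336/390625 rad
Load 3 — applied couple M₀=14 kN·m at a=48/5 m (b=L-a=32/5):
  θ_3 = (M₀x²/(2L)-M₀(x-a)+C₁)/EI  [x>a] with C₁=M₀(3b²-L²)/(6L)=-1456/75 = (14·(64/5)²/(2·16)-14·((64/5)-(48/5))+(-1456/75))/50000 = 7/46875 rad
Superposition: θ = Σ θ_i = 23897/1953125 rad ≈ 0.012235 rad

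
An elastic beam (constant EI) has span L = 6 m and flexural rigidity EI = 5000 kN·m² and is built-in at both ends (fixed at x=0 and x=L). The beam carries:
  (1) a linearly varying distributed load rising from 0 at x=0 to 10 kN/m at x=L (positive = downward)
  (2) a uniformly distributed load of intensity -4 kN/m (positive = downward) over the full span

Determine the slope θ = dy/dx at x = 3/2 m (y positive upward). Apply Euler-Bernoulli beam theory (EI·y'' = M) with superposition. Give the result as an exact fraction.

θ(3/2) = -189/640000 rad

Load 1 — triangular load w₀=10 kN/m (0→w₀ over full span):
  θ_1 = -w₀(2x(L-x)(L-2x)(x+2L)+x²(L-x)²)/(120LEI) = -10·(2·(3/2)·(6-(3/2))·(6-2·(3/2))·((3/2)+2·6)+(3/2)²·(6-(3/2))²)/(120·6·5000) = -1053/640000 rad
Load 2 — uniform load w=-4 kN/m over full span:
  θ_2 = -wx(L-x)(L-2x)/(12EI) = -(-4)·(3/2)·(6-(3/2))·(6-2·(3/2))/(12·5000) = 27/20000 rad
Superposition: θ = Σ θ_i = -189/640000 rad ≈ -0.000295 rad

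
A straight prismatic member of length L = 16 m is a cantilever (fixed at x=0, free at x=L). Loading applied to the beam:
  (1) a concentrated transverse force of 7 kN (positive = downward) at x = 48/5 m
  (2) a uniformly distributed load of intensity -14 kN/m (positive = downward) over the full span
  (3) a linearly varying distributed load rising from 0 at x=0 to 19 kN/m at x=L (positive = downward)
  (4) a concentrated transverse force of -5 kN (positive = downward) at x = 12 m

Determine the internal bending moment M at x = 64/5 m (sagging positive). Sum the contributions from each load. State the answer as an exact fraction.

M(64/5) = -7168/375 kN·m

Load 1 — point force P=7 kN at a=48/5 m (b=L-a=32/5):
  M_1 = 0  [x>a] = 0 kN·m
Load 2 — uniform load w=-14 kN/m over full span:
  M_2 = -w(L-x)²/2 = -(-14)·(16-(64/5))²/2 = 1792/25 kN·m
Load 3 — triangular load w₀=19 kN/m (0→w₀ over full span):
  M_3 = w₀Lx/2 - w₀L²/3 - w₀x³/(6L) = 19·16·(64/5)/2 - 19·16²/3 - 19·(64/5)³/(6·16) = -34048/375 kN·m
Load 4 — point force P=-5 kN at a=12 m (b=L-a=4):
  M_4 = 0  [x>a] = 0 kN·m
Superposition: M = Σ M_i = -7168/375 kN·m ≈ -19.114667 kN·m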